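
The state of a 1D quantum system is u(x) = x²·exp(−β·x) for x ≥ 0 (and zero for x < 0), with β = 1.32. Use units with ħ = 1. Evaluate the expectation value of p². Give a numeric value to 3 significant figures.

0.581

p² u = −ħ² d²u/dx²; ⟨p²⟩ = −ħ² ∫ u*·u'' dx / ∫|u|² dx.
Differentiate x²·exp(−β·x) with the product rule; every integrand then reduces to terms xʲ·e^(−2βx) on [0, ∞), with ∫₀^∞ xʲ·e^(−2βx) dx = j!/(2β)^(j+1).
State is unnormalized: ∫|u|² dx = 0.18715, and ∫u*·(−ħ² u'') dx = 0.10870, so ⟨p²⟩ = 0.10870 / 0.18715.
⟨p²⟩ = 0.58080.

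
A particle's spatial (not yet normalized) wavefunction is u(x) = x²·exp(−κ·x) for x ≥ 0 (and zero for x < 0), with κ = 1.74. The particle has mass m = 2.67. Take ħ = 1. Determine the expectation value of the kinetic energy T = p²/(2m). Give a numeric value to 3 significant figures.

0.189

T = −(ħ²/2m) d²/dx², so ⟨T⟩ = −(ħ²/2m) ∫ u*·u'' dx / ∫|u|² dx; with m = 2.67.
Differentiate x²·exp(−κ·x) with the product rule; every integrand then reduces to terms xʲ·e^(−2κx) on [0, ∞), with ∫₀^∞ xʲ·e^(−2κx) dx = j!/(2κ)^(j+1).
State is unnormalized: ∫|u|² dx = 0.047024, and ∫u*·(−ħ²/2m · u'') dx = 0.0088869, so ⟨T⟩ = 0.0088869 / 0.047024.
⟨T⟩ = 0.18899.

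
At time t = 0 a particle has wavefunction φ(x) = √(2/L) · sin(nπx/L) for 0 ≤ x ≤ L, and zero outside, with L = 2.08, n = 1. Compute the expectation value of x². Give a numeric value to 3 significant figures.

1.22

⟨x²⟩ = ∫ x²·|φ|² dx (integrals over the domain).
With sin²θ = (1 − cos2θ)/2 on 0 ≤ x ≤ L: ∫sin²(nπx/L) dx = L/2, ∫x·sin²(nπx/L) dx = L²/4, ∫x²·sin²(nπx/L) dx = L³·(1/6 − 1/(4n²π²)); higher powers xᵏ the same way, integrating xᵏ·cos(2nπx/L) by parts.
⟨x²⟩ = 1.2230.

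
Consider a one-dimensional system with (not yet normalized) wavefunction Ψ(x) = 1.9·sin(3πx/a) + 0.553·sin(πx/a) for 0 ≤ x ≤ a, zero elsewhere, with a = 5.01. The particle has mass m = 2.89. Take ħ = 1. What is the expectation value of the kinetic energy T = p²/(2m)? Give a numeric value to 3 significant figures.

T = −(ħ²/2m) d²/dx², so ⟨T⟩ = −(ħ²/2m) ∫ Ψ*·Ψ'' dx / ∫|Ψ|² dx; with m = 2.89.
d²/dx² sin(jπx/a) = −(jπ/a)²·sin(jπx/a); on 0 ≤ x ≤ a, ∫sin²(jπx/a) dx = a/2 and ∫sin(jπx/a)·sin(lπx/a) dx = 0 for j ≠ l, so only diagonal terms survive in ∫|Ψ|² and ∫Ψ·Ψ″; ∫Ψ·Ψ′ dx = [Ψ²/2] between the walls = 0.
State is unnormalized: ∫|Ψ|² dx = 9.8091, and ∫Ψ*·(−ħ²/2m · Ψ'') dx = 5.5889, so ⟨T⟩ = 5.5889 / 9.8091.
⟨T⟩ = 0.56976.

0.570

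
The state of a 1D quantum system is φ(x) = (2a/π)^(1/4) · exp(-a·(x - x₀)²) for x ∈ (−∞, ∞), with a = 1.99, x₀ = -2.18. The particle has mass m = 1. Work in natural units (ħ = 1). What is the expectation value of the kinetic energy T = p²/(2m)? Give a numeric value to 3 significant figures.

T = −(ħ²/2m) d²/dx², so ⟨T⟩ = −(ħ²/2m) ∫ φ*·φ'' dx; with m = 1.
Gaussian moments (u = x − x₀): ∫u^(2j)·e^(−2au²) du = (2j−1)!!/(4a)^j · √(π/(2a)), odd powers integrate to 0; here √(π/(2a)) = 0.88845. Derivatives: d/dx e^(−au²) = −2au·e^(−au²), d²/dx² e^(−au²) = (4a²u² − 2a)·e^(−au²).
⟨T⟩ = 0.99500.

0.995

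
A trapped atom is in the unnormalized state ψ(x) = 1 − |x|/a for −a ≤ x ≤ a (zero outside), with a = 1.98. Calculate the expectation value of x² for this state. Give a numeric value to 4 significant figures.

⟨x²⟩ = ∫ x²·|ψ|² dx / ∫|ψ|² dx (integrals over the domain).
ψ is even, so ∫ over [−a, a] = 2∫₀ᵃ with ψ = 1 − x/a there: ∫₀ᵃ (1 − x/a)² dx = a/3, ∫₀ᵃ x²(1 − x/a)² dx = a³/30, ∫₀ᵃ x⁴(1 − x/a)² dx = a⁵/105.
State is unnormalized: ∫|ψ|² dx = 1.3200, and ∫ψ*·x²·ψ dx = 0.51749, so ⟨x²⟩ = 0.51749 / 1.3200.
⟨x²⟩ = 0.39204.

0.3920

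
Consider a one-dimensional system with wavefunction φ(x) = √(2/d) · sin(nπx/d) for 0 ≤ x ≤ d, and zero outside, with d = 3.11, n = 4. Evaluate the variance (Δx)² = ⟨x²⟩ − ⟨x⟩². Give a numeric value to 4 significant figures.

Compute ⟨x⟩ and ⟨x²⟩ separately, then (Δx)² = ⟨x²⟩ − ⟨x⟩².
With sin²θ = (1 − cos2θ)/2 on 0 ≤ x ≤ d: ∫sin²(nπx/d) dx = d/2, ∫x·sin²(nπx/d) dx = d²/4, ∫x²·sin²(nπx/d) dx = d³·(1/6 − 1/(4n²π²)); higher powers xᵏ the same way, integrating xᵏ·cos(2nπx/d) by parts.
⟨x⟩ = 1.5550 and ⟨x²⟩ = 3.1934.
(Δx)² = 3.1934 − (1.5550)² = 0.77538.

0.7754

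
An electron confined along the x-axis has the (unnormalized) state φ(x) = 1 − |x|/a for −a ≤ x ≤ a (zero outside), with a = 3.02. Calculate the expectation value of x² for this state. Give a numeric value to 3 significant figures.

⟨x²⟩ = ∫ x²·|φ|² dx / ∫|φ|² dx (integrals over the domain).
φ is even, so ∫ over [−a, a] = 2∫₀ᵃ with φ = 1 − x/a there: ∫₀ᵃ (1 − x/a)² dx = a/3, ∫₀ᵃ x²(1 − x/a)² dx = a³/30, ∫₀ᵃ x⁴(1 − x/a)² dx = a⁵/105.
State is unnormalized: ∫|φ|² dx = 2.0133, and ∫φ*·x²·φ dx = 1.8362, so ⟨x²⟩ = 1.8362 / 2.0133.
⟨x²⟩ = 0.91204.

0.912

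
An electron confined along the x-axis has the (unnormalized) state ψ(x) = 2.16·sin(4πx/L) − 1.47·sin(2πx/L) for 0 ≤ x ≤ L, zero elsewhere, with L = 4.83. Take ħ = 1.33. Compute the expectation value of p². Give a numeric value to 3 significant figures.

9.13

p² ψ = −ħ² d²ψ/dx²; ⟨p²⟩ = −ħ² ∫ ψ*·ψ'' dx / ∫|ψ|² dx.
d²/dx² sin(jπx/L) = −(jπ/L)²·sin(jπx/L); on 0 ≤ x ≤ L, ∫sin²(jπx/L) dx = L/2 and ∫sin(jπx/L)·sin(lπx/L) dx = 0 for j ≠ l, so only diagonal terms survive in ∫|ψ|² and ∫ψ·ψ″; ∫ψ·ψ′ dx = [ψ²/2] between the walls = 0.
State is unnormalized: ∫|ψ|² dx = 16.486, and ∫ψ*·(−ħ² ψ'') dx = 150.53, so ⟨p²⟩ = 150.53 / 16.486.
⟨p²⟩ = 9.1310.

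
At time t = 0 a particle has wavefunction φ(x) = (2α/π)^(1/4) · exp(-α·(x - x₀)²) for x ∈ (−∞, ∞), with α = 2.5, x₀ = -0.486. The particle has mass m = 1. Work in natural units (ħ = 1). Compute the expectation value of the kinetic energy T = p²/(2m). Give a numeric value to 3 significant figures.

T = −(ħ²/2m) d²/dx², so ⟨T⟩ = −(ħ²/2m) ∫ φ*·φ'' dx; with m = 1.
Gaussian moments (u = x − x₀): ∫u^(2j)·e^(−2αu²) du = (2j−1)!!/(4α)^j · √(π/(2α)), odd powers integrate to 0; here √(π/(2α)) = 0.79267. Derivatives: d/dx e^(−αu²) = −2αu·e^(−αu²), d²/dx² e^(−αu²) = (4α²u² − 2α)·e^(−αu²).
⟨T⟩ = 1.2500.

1.25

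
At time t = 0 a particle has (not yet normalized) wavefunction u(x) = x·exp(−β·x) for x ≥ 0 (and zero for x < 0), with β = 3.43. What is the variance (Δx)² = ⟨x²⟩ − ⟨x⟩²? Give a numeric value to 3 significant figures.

0.0637

Compute ⟨x⟩ and ⟨x²⟩ separately, then (Δx)² = ⟨x²⟩ − ⟨x⟩².
Every integrand reduces to terms xʲ·e^(−2βx) on [0, ∞); use ∫₀^∞ xʲ·e^(−2βx) dx = j!/(2β)^(j+1).
Normalization: ∫|u|² dx = 0.0061952.
⟨x⟩ = 0.43732 and ⟨x²⟩ = 0.25500.
(Δx)² = 0.25500 − (0.43732)² = 0.063749.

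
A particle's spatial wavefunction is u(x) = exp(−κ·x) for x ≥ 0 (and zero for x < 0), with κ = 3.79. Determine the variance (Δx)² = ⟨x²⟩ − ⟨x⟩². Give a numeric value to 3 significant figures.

0.0174

Compute ⟨x⟩ and ⟨x²⟩ separately, then (Δx)² = ⟨x²⟩ − ⟨x⟩².
Every integrand reduces to terms xʲ·e^(−2κx) on [0, ∞); use ∫₀^∞ xʲ·e^(−2κx) dx = j!/(2κ)^(j+1).
Normalization: ∫|u|² dx = 0.13193.
⟨x⟩ = 0.13193 and ⟨x²⟩ = 0.034809.
(Δx)² = 0.034809 − (0.13193)² = 0.017405.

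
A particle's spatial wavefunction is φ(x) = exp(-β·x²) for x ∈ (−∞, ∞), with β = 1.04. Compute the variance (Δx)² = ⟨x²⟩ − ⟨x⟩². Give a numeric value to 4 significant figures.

Compute ⟨x⟩ and ⟨x²⟩ separately, then (Δx)² = ⟨x²⟩ − ⟨x⟩².
Gaussian moments: ∫x^(2j)·e^(−2βx²) dx = (2j−1)!!/(4β)^j · √(π/(2β)), odd powers integrate to 0; here √(π/(2β)) = 1.2290.
Normalization: ∫|φ|² dx = 1.2290.
⟨x⟩ = 0.0000 and ⟨x²⟩ = 0.24038.
(Δx)² = 0.24038 − (0.0000)² = 0.24038.

0.2404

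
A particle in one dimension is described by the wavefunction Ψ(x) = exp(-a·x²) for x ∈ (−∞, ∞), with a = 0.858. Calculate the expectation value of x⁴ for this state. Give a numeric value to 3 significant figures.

0.255

⟨x⁴⟩ = ∫ x⁴·|Ψ|² dx / ∫|Ψ|² dx (integrals over the domain).
Gaussian moments: ∫x^(2j)·e^(−2ax²) dx = (2j−1)!!/(4a)^j · √(π/(2a)), odd powers integrate to 0; here √(π/(2a)) = 1.3531.
State is unnormalized: ∫|Ψ|² dx = 1.3531, and ∫Ψ*·x⁴·Ψ dx = 0.34462, so ⟨x⁴⟩ = 0.34462 / 1.3531.
⟨x⁴⟩ = 0.25470.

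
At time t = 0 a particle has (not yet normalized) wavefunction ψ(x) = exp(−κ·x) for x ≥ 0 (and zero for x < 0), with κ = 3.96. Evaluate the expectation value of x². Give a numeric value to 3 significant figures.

⟨x²⟩ = ∫ x²·|ψ|² dx / ∫|ψ|² dx (integrals over the domain).
Every integrand reduces to terms xʲ·e^(−2κx) on [0, ∞); use ∫₀^∞ xʲ·e^(−2κx) dx = j!/(2κ)^(j+1).
State is unnormalized: ∫|ψ|² dx = 0.12626, and ∫ψ*·x²·ψ dx = 0.0040258, so ⟨x²⟩ = 0.0040258 / 0.12626.
⟨x²⟩ = 0.031885.

0.0319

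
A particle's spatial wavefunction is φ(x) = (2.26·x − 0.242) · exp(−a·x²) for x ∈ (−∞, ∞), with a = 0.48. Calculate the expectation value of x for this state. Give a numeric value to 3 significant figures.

-0.210

⟨x⟩ = ∫ x·|φ|² dx / ∫|φ|² dx (integrals over the domain).
Expand each integrand as polynomial × e^(−2ax²) and use ∫x^(2j)·e^(−2ax²) dx = (2j−1)!!/(4a)^j · √(π/(2a)), odd powers → 0; here √(π/(2a)) = 1.8090.
State is unnormalized: ∫|φ|² dx = 4.9183, and ∫φ*·x·φ dx = -1.0306, so ⟨x⟩ = -1.0306 / 4.9183.
⟨x⟩ = -0.20955.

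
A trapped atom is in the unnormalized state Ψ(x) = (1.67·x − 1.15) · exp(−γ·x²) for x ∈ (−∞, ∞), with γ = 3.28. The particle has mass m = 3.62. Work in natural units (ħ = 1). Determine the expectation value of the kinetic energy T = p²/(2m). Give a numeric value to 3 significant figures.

T = −(ħ²/2m) d²/dx², so ⟨T⟩ = −(ħ²/2m) ∫ Ψ*·Ψ'' dx / ∫|Ψ|² dx; with m = 3.62.
Expand each integrand as polynomial × e^(−2γx²) and use ∫x^(2j)·e^(−2γx²) dx = (2j−1)!!/(4γ)^j · √(π/(2γ)), odd powers → 0; here √(π/(2γ)) = 0.69203. Differentiate with the product rule, d/dx e^(−γx²) = −2γx·e^(−γx²).
State is unnormalized: ∫|Ψ|² dx = 1.0623, and ∫Ψ*·(−ħ²/2m · Ψ'') dx = 0.61455, so ⟨T⟩ = 0.61455 / 1.0623.
⟨T⟩ = 0.57851.

0.579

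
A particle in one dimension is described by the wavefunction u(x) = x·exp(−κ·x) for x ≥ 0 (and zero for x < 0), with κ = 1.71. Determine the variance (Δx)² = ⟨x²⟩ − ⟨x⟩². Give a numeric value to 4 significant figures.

Compute ⟨x⟩ and ⟨x²⟩ separately, then (Δx)² = ⟨x²⟩ − ⟨x⟩².
Every integrand reduces to terms xʲ·e^(−2κx) on [0, ∞); use ∫₀^∞ xʲ·e^(−2κx) dx = j!/(2κ)^(j+1).
Normalization: ∫|u|² dx = 0.049998.
⟨x⟩ = 0.87719 and ⟨x²⟩ = 1.0260.
(Δx)² = 1.0260 − (0.87719)² = 0.25649.

0.2565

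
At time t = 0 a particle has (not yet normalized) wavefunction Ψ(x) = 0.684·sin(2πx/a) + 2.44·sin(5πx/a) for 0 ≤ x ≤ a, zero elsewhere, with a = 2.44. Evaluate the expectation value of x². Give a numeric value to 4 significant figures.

⟨x²⟩ = ∫ x²·|Ψ|² dx / ∫|Ψ|² dx (integrals over the domain).
On 0 ≤ x ≤ a (j ≠ l): ∫sin²(jπx/a) dx = a/2, ∫sin(jπx/a)·sin(lπx/a) dx = 0; diagonal moments ∫x·sin²(jπx/a) dx = a²/4, ∫x²·sin²(jπx/a) dx = a³·(1/6 − 1/(4j²π²)); cross terms ∫x·sin(jπx/a)·sin(lπx/a) dx = 0 for j + l even and −4jla²/(π²(j² − l²)²) for j + l odd, ∫x²·sin(jπx/a)·sin(lπx/a) dx = (−1)^(j+l)·4jla³/(π²(j² − l²)²); higher powers the same way via product-to-sum and parts.
State is unnormalized: ∫|Ψ|² dx = 7.8342, and ∫Ψ*·x²·Ψ dx = 14.971, so ⟨x²⟩ = 14.971 / 7.8342.
⟨x²⟩ = 1.9110.

1.911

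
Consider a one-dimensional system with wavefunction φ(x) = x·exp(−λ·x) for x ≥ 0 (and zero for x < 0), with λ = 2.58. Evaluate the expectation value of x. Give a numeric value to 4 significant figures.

⟨x⟩ = ∫ x·|φ|² dx / ∫|φ|² dx (integrals over the domain).
Every integrand reduces to terms xʲ·e^(−2λx) on [0, ∞); use ∫₀^∞ xʲ·e^(−2λx) dx = j!/(2λ)^(j+1).
State is unnormalized: ∫|φ|² dx = 0.014557, and ∫φ*·x·φ dx = 0.0084635, so ⟨x⟩ = 0.0084635 / 0.014557.
⟨x⟩ = 0.58140.

0.5814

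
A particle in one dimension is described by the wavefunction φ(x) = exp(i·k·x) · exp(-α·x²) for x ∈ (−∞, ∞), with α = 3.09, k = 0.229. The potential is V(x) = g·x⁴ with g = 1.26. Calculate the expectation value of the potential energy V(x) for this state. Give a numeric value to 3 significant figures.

0.0247

⟨V⟩ = ∫ V(x)·|φ|² dx / ∫|φ|² dx.
Gaussian moments: ∫x^(2j)·e^(−2αx²) dx = (2j−1)!!/(4α)^j · √(π/(2α)), odd powers integrate to 0; here √(π/(2α)) = 0.71299.
State is unnormalized: ∫|φ|² dx = 0.71299, and ∫φ*·V(x)·φ dx = 0.017642, so ⟨V⟩ = 0.017642 / 0.71299.
⟨V⟩ = 0.024743.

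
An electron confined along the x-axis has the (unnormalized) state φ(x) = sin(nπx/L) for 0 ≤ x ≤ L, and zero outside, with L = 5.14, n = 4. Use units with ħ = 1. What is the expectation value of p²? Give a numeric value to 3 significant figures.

5.98

p² φ = −ħ² d²φ/dx²; ⟨p²⟩ = −ħ² ∫ φ*·φ'' dx / ∫|φ|² dx.
d/dx sin(nπx/L) = (nπ/L)·cos(nπx/L) and d²/dx² sin(nπx/L) = −(nπ/L)²·sin(nπx/L); on 0 ≤ x ≤ L, ∫sin²(nπx/L) dx = L/2 and ∫sin(nπx/L)·cos(nπx/L) dx = 0.
State is unnormalized: ∫|φ|² dx = 2.5700, and ∫φ*·(−ħ² φ'') dx = 15.361, so ⟨p²⟩ = 15.361 / 2.5700.
⟨p²⟩ = 5.9771.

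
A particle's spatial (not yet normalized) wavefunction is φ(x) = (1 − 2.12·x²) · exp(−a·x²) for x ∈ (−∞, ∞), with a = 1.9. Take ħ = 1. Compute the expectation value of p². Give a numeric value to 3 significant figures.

p² φ = −ħ² d²φ/dx²; ⟨p²⟩ = −ħ² ∫ φ*·φ'' dx / ∫|φ|² dx.
Expand each integrand as polynomial × e^(−2ax²) and use ∫x^(2j)·e^(−2ax²) dx = (2j−1)!!/(4a)^j · √(π/(2a)), odd powers → 0; here √(π/(2a)) = 0.90925. Differentiate with the product rule, d/dx e^(−ax²) = −2ax·e^(−ax²).
State is unnormalized: ∫|φ|² dx = 0.61423, and ∫φ*·(−ħ² φ'') dx = 3.6324, so ⟨p²⟩ = 3.6324 / 0.61423.
⟨p²⟩ = 5.9136.

5.91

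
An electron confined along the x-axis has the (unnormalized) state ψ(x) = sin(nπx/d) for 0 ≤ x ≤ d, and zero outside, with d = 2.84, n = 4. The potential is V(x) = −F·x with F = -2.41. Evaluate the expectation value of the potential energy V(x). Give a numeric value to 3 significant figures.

⟨V⟩ = ∫ V(x)·|ψ|² dx / ∫|ψ|² dx.
With sin²θ = (1 − cos2θ)/2 on 0 ≤ x ≤ d: ∫sin²(nπx/d) dx = d/2, ∫x·sin²(nπx/d) dx = d²/4, ∫x²·sin²(nπx/d) dx = d³·(1/6 − 1/(4n²π²)); higher powers xᵏ the same way, integrating xᵏ·cos(2nπx/d) by parts.
State is unnormalized: ∫|ψ|² dx = 1.4200, and ∫ψ*·V(x)·ψ dx = 4.8595, so ⟨V⟩ = 4.8595 / 1.4200.
⟨V⟩ = 3.4222.

3.42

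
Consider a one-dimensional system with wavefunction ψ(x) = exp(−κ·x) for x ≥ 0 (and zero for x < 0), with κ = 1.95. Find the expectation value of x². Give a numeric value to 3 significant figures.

0.131

⟨x²⟩ = ∫ x²·|ψ|² dx / ∫|ψ|² dx (integrals over the domain).
Every integrand reduces to terms xʲ·e^(−2κx) on [0, ∞); use ∫₀^∞ xʲ·e^(−2κx) dx = j!/(2κ)^(j+1).
State is unnormalized: ∫|ψ|² dx = 0.25641, and ∫ψ*·x²·ψ dx = 0.033716, so ⟨x²⟩ = 0.033716 / 0.25641.
⟨x²⟩ = 0.13149.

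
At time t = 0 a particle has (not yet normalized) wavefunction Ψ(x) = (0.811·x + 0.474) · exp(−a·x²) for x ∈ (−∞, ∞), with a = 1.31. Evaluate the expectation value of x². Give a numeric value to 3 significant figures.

⟨x²⟩ = ∫ x²·|Ψ|² dx / ∫|Ψ|² dx (integrals over the domain).
Expand each integrand as polynomial × e^(−2ax²) and use ∫x^(2j)·e^(−2ax²) dx = (2j−1)!!/(4a)^j · √(π/(2a)), odd powers → 0; here √(π/(2a)) = 1.0950.
State is unnormalized: ∫|Ψ|² dx = 0.38347, and ∫Ψ*·x²·Ψ dx = 0.12564, so ⟨x²⟩ = 0.12564 / 0.38347.
⟨x²⟩ = 0.32764.

0.328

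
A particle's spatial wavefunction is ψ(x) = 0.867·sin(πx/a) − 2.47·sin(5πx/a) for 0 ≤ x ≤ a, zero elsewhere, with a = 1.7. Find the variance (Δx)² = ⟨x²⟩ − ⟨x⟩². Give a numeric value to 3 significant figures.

Compute ⟨x⟩ and ⟨x²⟩ separately, then (Δx)² = ⟨x²⟩ − ⟨x⟩².
On 0 ≤ x ≤ a (j ≠ l): ∫sin²(jπx/a) dx = a/2, ∫sin(jπx/a)·sin(lπx/a) dx = 0; diagonal moments ∫x·sin²(jπx/a) dx = a²/4, ∫x²·sin²(jπx/a) dx = a³·(1/6 − 1/(4j²π²)); cross terms ∫x·sin(jπx/a)·sin(lπx/a) dx = 0 for j + l even and −4jla²/(π²(j² − l²)²) for j + l odd, ∫x²·sin(jπx/a)·sin(lπx/a) dx = (−1)^(j+l)·4jla³/(π²(j² − l²)²); higher powers the same way via product-to-sum and parts.
Normalization: ∫|ψ|² dx = 5.8247.
⟨x⟩ = 0.85000 and ⟨x²⟩ = 0.92935.
(Δx)² = 0.92935 − (0.85000)² = 0.20685.

0.207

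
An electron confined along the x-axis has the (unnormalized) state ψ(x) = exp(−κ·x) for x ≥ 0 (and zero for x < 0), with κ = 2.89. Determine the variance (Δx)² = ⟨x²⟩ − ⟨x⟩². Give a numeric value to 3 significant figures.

0.0299

Compute ⟨x⟩ and ⟨x²⟩ separately, then (Δx)² = ⟨x²⟩ − ⟨x⟩².
Every integrand reduces to terms xʲ·e^(−2κx) on [0, ∞); use ∫₀^∞ xʲ·e^(−2κx) dx = j!/(2κ)^(j+1).
Normalization: ∫|ψ|² dx = 0.17301.
⟨x⟩ = 0.17301 and ⟨x²⟩ = 0.059865.
(Δx)² = 0.059865 − (0.17301)² = 0.029933.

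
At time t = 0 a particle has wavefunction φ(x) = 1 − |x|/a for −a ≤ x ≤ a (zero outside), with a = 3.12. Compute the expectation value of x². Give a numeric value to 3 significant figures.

0.973

⟨x²⟩ = ∫ x²·|φ|² dx / ∫|φ|² dx (integrals over the domain).
φ is even, so ∫ over [−a, a] = 2∫₀ᵃ with φ = 1 − x/a there: ∫₀ᵃ (1 − x/a)² dx = a/3, ∫₀ᵃ x²(1 − x/a)² dx = a³/30, ∫₀ᵃ x⁴(1 − x/a)² dx = a⁵/105.
State is unnormalized: ∫|φ|² dx = 2.0800, and ∫φ*·x²·φ dx = 2.0248, so ⟨x²⟩ = 2.0248 / 2.0800.
⟨x²⟩ = 0.97344.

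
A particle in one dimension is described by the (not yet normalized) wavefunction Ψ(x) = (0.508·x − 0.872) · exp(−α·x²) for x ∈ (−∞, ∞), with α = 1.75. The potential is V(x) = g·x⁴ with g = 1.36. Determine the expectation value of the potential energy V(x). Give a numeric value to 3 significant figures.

0.0987

⟨V⟩ = ∫ V(x)·|Ψ|² dx / ∫|Ψ|² dx.
Expand each integrand as polynomial × e^(−2αx²) and use ∫x^(2j)·e^(−2αx²) dx = (2j−1)!!/(4α)^j · √(π/(2α)), odd powers → 0; here √(π/(2α)) = 0.94742.
State is unnormalized: ∫|Ψ|² dx = 0.75533, and ∫Ψ*·V(x)·Ψ dx = 0.074526, so ⟨V⟩ = 0.074526 / 0.75533.
⟨V⟩ = 0.098667.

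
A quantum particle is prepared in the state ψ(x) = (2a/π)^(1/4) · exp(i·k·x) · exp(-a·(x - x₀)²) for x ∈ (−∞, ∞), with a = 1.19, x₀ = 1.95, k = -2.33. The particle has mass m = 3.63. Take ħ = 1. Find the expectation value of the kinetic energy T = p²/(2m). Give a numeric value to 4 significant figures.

T = −(ħ²/2m) d²/dx², so ⟨T⟩ = −(ħ²/2m) ∫ ψ*·ψ'' dx; with m = 3.63.
Gaussian moments (u = x − x₀): ∫u^(2j)·e^(−2au²) du = (2j−1)!!/(4a)^j · √(π/(2a)), odd powers integrate to 0; here √(π/(2a)) = 1.1489. Derivatives: ψ′ = (ik − 2au)·ψ, ψ″ = ((ik − 2au)² − 2a)·ψ; the odd-in-u pieces drop out.
⟨T⟩ = 0.91169.

0.9117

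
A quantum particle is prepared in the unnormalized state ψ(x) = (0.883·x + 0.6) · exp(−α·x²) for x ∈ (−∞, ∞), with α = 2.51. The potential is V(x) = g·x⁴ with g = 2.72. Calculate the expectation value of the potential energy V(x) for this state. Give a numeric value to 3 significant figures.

0.138

⟨V⟩ = ∫ V(x)·|ψ|² dx / ∫|ψ|² dx.
Expand each integrand as polynomial × e^(−2αx²) and use ∫x^(2j)·e^(−2αx²) dx = (2j−1)!!/(4α)^j · √(π/(2α)), odd powers → 0; here √(π/(2α)) = 0.79108.
State is unnormalized: ∫|ψ|² dx = 0.34622, and ∫ψ*·V(x)·ψ dx = 0.047920, so ⟨V⟩ = 0.047920 / 0.34622.
⟨V⟩ = 0.13841.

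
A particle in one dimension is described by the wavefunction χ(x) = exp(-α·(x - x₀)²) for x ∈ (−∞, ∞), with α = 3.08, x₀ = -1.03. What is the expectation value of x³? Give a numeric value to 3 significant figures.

-1.34

⟨x³⟩ = ∫ x³·|χ|² dx / ∫|χ|² dx (integrals over the domain).
Gaussian moments (u = x − x₀): ∫u^(2j)·e^(−2αu²) du = (2j−1)!!/(4α)^j · √(π/(2α)), odd powers integrate to 0; here √(π/(2α)) = 0.71414.
State is unnormalized: ∫|χ|² dx = 0.71414, and ∫χ*·x³·χ dx = -0.95948, so ⟨x³⟩ = -0.95948 / 0.71414.
⟨x³⟩ = -1.3435.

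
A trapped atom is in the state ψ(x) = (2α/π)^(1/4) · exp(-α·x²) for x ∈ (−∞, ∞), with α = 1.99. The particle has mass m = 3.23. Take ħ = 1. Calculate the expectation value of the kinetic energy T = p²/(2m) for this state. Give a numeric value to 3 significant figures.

0.308

T = −(ħ²/2m) d²/dx², so ⟨T⟩ = −(ħ²/2m) ∫ ψ*·ψ'' dx; with m = 3.23.
Gaussian moments: ∫x^(2j)·e^(−2αx²) dx = (2j−1)!!/(4α)^j · √(π/(2α)), odd powers integrate to 0; here √(π/(2α)) = 0.88845. Derivatives: d/dx e^(−αx²) = −2αx·e^(−αx²), d²/dx² e^(−αx²) = (4α²x² − 2α)·e^(−αx²).
⟨T⟩ = 0.30805.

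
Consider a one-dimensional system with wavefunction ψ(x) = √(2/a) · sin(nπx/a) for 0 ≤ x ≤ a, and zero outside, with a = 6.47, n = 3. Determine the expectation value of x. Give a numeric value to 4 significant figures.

3.235

⟨x⟩ = ∫ x·|ψ|² dx (integrals over the domain).
With sin²θ = (1 − cos2θ)/2 on 0 ≤ x ≤ a: ∫sin²(nπx/a) dx = a/2, ∫x·sin²(nπx/a) dx = a²/4, ∫x²·sin²(nπx/a) dx = a³·(1/6 − 1/(4n²π²)); higher powers xᵏ the same way, integrating xᵏ·cos(2nπx/a) by parts.
⟨x⟩ = 3.2350.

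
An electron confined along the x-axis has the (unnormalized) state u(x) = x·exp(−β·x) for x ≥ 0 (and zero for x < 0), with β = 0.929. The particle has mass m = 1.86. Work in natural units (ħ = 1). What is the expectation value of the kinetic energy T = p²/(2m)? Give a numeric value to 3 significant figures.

0.232

T = −(ħ²/2m) d²/dx², so ⟨T⟩ = −(ħ²/2m) ∫ u*·u'' dx / ∫|u|² dx; with m = 1.86.
Differentiate x·exp(−β·x) with the product rule; every integrand then reduces to terms xʲ·e^(−2βx) on [0, ∞), with ∫₀^∞ xʲ·e^(−2βx) dx = j!/(2β)^(j+1).
State is unnormalized: ∫|u|² dx = 0.31181, and ∫u*·(−ħ²/2m · u'') dx = 0.072340, so ⟨T⟩ = 0.072340 / 0.31181.
⟨T⟩ = 0.23200.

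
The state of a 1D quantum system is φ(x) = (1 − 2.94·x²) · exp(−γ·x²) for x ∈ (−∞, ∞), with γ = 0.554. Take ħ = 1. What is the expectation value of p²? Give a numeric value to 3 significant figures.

p² φ = −ħ² d²φ/dx²; ⟨p²⟩ = −ħ² ∫ φ*·φ'' dx / ∫|φ|² dx.
Expand each integrand as polynomial × e^(−2γx²) and use ∫x^(2j)·e^(−2γx²) dx = (2j−1)!!/(4γ)^j · √(π/(2γ)), odd powers → 0; here √(π/(2γ)) = 1.6839. Differentiate with the product rule, d/dx e^(−γx²) = −2γx·e^(−γx²).
State is unnormalized: ∫|φ|² dx = 6.1075, and ∫φ*·(−ħ² φ'') dx = 14.902, so ⟨p²⟩ = 14.902 / 6.1075.
⟨p²⟩ = 2.4400.

2.44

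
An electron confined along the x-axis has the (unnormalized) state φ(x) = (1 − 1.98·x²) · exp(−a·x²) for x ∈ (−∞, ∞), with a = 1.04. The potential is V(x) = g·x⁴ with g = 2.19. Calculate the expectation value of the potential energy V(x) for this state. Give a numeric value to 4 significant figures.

⟨V⟩ = ∫ V(x)·|φ|² dx / ∫|φ|² dx.
Expand each integrand as polynomial × e^(−2ax²) and use ∫x^(2j)·e^(−2ax²) dx = (2j−1)!!/(4a)^j · √(π/(2a)), odd powers → 0; here √(π/(2a)) = 1.2290.
State is unnormalized: ∫|φ|² dx = 0.89432, and ∫φ*·V(x)·φ dx = 1.9453, so ⟨V⟩ = 1.9453 / 0.89432.
⟨V⟩ = 2.1751.

2.175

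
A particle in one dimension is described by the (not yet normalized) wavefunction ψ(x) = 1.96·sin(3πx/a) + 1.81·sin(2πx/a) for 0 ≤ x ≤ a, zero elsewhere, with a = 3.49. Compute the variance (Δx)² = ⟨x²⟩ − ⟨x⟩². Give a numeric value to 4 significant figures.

0.4490

Compute ⟨x⟩ and ⟨x²⟩ separately, then (Δx)² = ⟨x²⟩ − ⟨x⟩².
On 0 ≤ x ≤ a (j ≠ l): ∫sin²(jπx/a) dx = a/2, ∫sin(jπx/a)·sin(lπx/a) dx = 0; diagonal moments ∫x·sin²(jπx/a) dx = a²/4, ∫x²·sin²(jπx/a) dx = a³·(1/6 − 1/(4j²π²)); cross terms ∫x·sin(jπx/a)·sin(lπx/a) dx = 0 for j + l even and −4jla²/(π²(j² − l²)²) for j + l odd, ∫x²·sin(jπx/a)·sin(lπx/a) dx = (−1)^(j+l)·4jla³/(π²(j² − l²)²); higher powers the same way via product-to-sum and parts.
Normalization: ∫|ψ|² dx = 12.420.
⟨x⟩ = 1.0682 and ⟨x²⟩ = 1.5900.
(Δx)² = 1.5900 − (1.0682)² = 0.44896.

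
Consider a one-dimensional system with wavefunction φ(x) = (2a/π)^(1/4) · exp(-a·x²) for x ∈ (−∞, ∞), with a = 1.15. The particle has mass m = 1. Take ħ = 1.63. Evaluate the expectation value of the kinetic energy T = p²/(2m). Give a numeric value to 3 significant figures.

T = −(ħ²/2m) d²/dx², so ⟨T⟩ = −(ħ²/2m) ∫ φ*·φ'' dx; with m = 1.
Gaussian moments: ∫x^(2j)·e^(−2ax²) dx = (2j−1)!!/(4a)^j · √(π/(2a)), odd powers integrate to 0; here √(π/(2a)) = 1.1687. Derivatives: d/dx e^(−ax²) = −2ax·e^(−ax²), d²/dx² e^(−ax²) = (4a²x² − 2a)·e^(−ax²).
⟨T⟩ = 1.5277.

1.53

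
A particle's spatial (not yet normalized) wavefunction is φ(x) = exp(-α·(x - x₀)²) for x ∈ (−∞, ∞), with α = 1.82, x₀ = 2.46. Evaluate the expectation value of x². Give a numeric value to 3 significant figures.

6.19

⟨x²⟩ = ∫ x²·|φ|² dx / ∫|φ|² dx (integrals over the domain).
Gaussian moments (u = x − x₀): ∫u^(2j)·e^(−2αu²) du = (2j−1)!!/(4α)^j · √(π/(2α)), odd powers integrate to 0; here √(π/(2α)) = 0.92902.
State is unnormalized: ∫|φ|² dx = 0.92902, and ∫φ*·x²·φ dx = 5.7497, so ⟨x²⟩ = 5.7497 / 0.92902.
⟨x²⟩ = 6.1890.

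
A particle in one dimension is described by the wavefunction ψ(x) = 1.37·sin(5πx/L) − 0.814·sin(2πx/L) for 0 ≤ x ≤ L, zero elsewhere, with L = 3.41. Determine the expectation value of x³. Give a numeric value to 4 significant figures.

⟨x³⟩ = ∫ x³·|ψ|² dx / ∫|ψ|² dx (integrals over the domain).
On 0 ≤ x ≤ L (j ≠ l): ∫sin²(jπx/L) dx = L/2, ∫sin(jπx/L)·sin(lπx/L) dx = 0; diagonal moments ∫x·sin²(jπx/L) dx = L²/4, ∫x²·sin²(jπx/L) dx = L³·(1/6 − 1/(4j²π²)); cross terms ∫x·sin(jπx/L)·sin(lπx/L) dx = 0 for j + l even and −4jlL²/(π²(j² − l²)²) for j + l odd, ∫x²·sin(jπx/L)·sin(lπx/L) dx = (−1)^(j+l)·4jlL³/(π²(j² − l²)²); higher powers the same way via product-to-sum and parts.
State is unnormalized: ∫|ψ|² dx = 4.3298, and ∫ψ*·x³·ψ dx = 45.620, so ⟨x³⟩ = 45.620 / 4.3298.
⟨x³⟩ = 10.536.

10.54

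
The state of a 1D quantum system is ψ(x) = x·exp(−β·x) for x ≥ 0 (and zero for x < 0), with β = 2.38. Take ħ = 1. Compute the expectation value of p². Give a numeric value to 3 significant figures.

p² ψ = −ħ² d²ψ/dx²; ⟨p²⟩ = −ħ² ∫ ψ*·ψ'' dx / ∫|ψ|² dx.
Differentiate x·exp(−β·x) with the product rule; every integrand then reduces to terms xʲ·e^(−2βx) on [0, ∞), with ∫₀^∞ xʲ·e^(−2βx) dx = j!/(2β)^(j+1).
State is unnormalized: ∫|ψ|² dx = 0.018544, and ∫ψ*·(−ħ² ψ'') dx = 0.10504, so ⟨p²⟩ = 0.10504 / 0.018544.
⟨p²⟩ = 5.6644.

5.66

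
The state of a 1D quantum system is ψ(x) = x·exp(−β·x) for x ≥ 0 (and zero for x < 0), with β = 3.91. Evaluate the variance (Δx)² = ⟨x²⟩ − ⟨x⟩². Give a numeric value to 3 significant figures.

0.0491

Compute ⟨x⟩ and ⟨x²⟩ separately, then (Δx)² = ⟨x²⟩ − ⟨x⟩².
Every integrand reduces to terms xʲ·e^(−2βx) on [0, ∞); use ∫₀^∞ xʲ·e^(−2βx) dx = j!/(2β)^(j+1).
Normalization: ∫|ψ|² dx = 0.0041822.
⟨x⟩ = 0.38363 and ⟨x²⟩ = 0.19623.
(Δx)² = 0.19623 − (0.38363)² = 0.049058.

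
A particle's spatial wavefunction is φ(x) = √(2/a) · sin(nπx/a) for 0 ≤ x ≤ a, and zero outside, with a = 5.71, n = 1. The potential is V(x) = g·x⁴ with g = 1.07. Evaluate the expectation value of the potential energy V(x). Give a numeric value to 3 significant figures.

130.

⟨V⟩ = ∫ V(x)·|φ|² dx.
With sin²θ = (1 − cos2θ)/2 on 0 ≤ x ≤ a: ∫sin²(nπx/a) dx = a/2, ∫x·sin²(nπx/a) dx = a²/4, ∫x²·sin²(nπx/a) dx = a³·(1/6 − 1/(4n²π²)); higher powers xᵏ the same way, integrating xᵏ·cos(2nπx/a) by parts.
⟨V⟩ = 129.76.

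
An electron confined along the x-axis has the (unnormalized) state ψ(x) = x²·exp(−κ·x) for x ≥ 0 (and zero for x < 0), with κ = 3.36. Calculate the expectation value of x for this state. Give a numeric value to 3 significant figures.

0.744

⟨x⟩ = ∫ x·|ψ|² dx / ∫|ψ|² dx (integrals over the domain).
Every integrand reduces to terms xʲ·e^(−2κx) on [0, ∞); use ∫₀^∞ xʲ·e^(−2κx) dx = j!/(2κ)^(j+1).
State is unnormalized: ∫|ψ|² dx = 0.0017513, and ∫ψ*·x·ψ dx = 0.0013031, so ⟨x⟩ = 0.0013031 / 0.0017513.
⟨x⟩ = 0.74405.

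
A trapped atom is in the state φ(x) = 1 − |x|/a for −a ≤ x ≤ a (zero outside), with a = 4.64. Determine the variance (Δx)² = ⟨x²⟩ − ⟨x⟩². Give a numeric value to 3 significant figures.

2.15

Compute ⟨x⟩ and ⟨x²⟩ separately, then (Δx)² = ⟨x²⟩ − ⟨x⟩².
φ is even, so ∫ over [−a, a] = 2∫₀ᵃ with φ = 1 − x/a there: ∫₀ᵃ (1 − x/a)² dx = a/3, ∫₀ᵃ x²(1 − x/a)² dx = a³/30, ∫₀ᵃ x⁴(1 − x/a)² dx = a⁵/105.
Normalization: ∫|φ|² dx = 3.0933.
⟨x⟩ = 0.0000 and ⟨x²⟩ = 2.1530.
(Δx)² = 2.1530 − (0.0000)² = 2.1530.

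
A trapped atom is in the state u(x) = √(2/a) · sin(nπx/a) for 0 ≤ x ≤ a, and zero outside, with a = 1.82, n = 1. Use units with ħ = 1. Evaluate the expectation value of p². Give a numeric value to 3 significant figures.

2.98

p² u = −ħ² d²u/dx²; ⟨p²⟩ = −ħ² ∫ u*·u'' dx.
d/dx sin(nπx/a) = (nπ/a)·cos(nπx/a) and d²/dx² sin(nπx/a) = −(nπ/a)²·sin(nπx/a); on 0 ≤ x ≤ a, ∫sin²(nπx/a) dx = a/2 and ∫sin(nπx/a)·cos(nπx/a) dx = 0.
⟨p²⟩ = 2.9796.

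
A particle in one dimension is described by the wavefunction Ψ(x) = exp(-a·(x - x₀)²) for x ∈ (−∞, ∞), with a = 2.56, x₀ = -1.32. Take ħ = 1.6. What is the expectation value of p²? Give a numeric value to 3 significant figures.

p² Ψ = −ħ² d²Ψ/dx²; ⟨p²⟩ = −ħ² ∫ Ψ*·Ψ'' dx / ∫|Ψ|² dx.
Gaussian moments (u = x − x₀): ∫u^(2j)·e^(−2au²) du = (2j−1)!!/(4a)^j · √(π/(2a)), odd powers integrate to 0; here √(π/(2a)) = 0.78332. Derivatives: d/dx e^(−au²) = −2au·e^(−au²), d²/dx² e^(−au²) = (4a²u² − 2a)·e^(−au²).
State is unnormalized: ∫|Ψ|² dx = 0.78332, and ∫Ψ*·(−ħ² Ψ'') dx = 5.1336, so ⟨p²⟩ = 5.1336 / 0.78332.
⟨p²⟩ = 6.5536.

6.55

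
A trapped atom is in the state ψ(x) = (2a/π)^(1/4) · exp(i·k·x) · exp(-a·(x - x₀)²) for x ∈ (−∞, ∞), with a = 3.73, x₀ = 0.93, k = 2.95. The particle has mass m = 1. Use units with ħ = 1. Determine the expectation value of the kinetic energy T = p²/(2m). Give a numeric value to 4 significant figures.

T = −(ħ²/2m) d²/dx², so ⟨T⟩ = −(ħ²/2m) ∫ ψ*·ψ'' dx; with m = 1.
Gaussian moments (u = x − x₀): ∫u^(2j)·e^(−2au²) du = (2j−1)!!/(4a)^j · √(π/(2a)), odd powers integrate to 0; here √(π/(2a)) = 0.64894. Derivatives: ψ′ = (ik − 2au)·ψ, ψ″ = ((ik − 2au)² − 2a)·ψ; the odd-in-u pieces drop out.
⟨T⟩ = 6.2163.

6.216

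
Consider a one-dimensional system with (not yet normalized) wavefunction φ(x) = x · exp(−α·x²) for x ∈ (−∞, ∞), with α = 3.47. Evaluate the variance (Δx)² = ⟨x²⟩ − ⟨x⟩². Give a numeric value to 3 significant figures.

0.216

Compute ⟨x⟩ and ⟨x²⟩ separately, then (Δx)² = ⟨x²⟩ − ⟨x⟩².
Expand each integrand as polynomial × e^(−2αx²) and use ∫x^(2j)·e^(−2αx²) dx = (2j−1)!!/(4α)^j · √(π/(2α)), odd powers → 0; here √(π/(2α)) = 0.67281.
Normalization: ∫|φ|² dx = 0.048474.
⟨x⟩ = 0.0000 and ⟨x²⟩ = 0.21614.
(Δx)² = 0.21614 − (0.0000)² = 0.21614.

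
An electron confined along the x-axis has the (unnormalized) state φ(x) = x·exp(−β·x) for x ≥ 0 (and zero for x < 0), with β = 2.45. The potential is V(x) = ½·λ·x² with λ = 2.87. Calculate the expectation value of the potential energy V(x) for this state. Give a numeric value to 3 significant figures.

⟨V⟩ = ∫ V(x)·|φ|² dx / ∫|φ|² dx.
Every integrand reduces to terms xʲ·e^(−2βx) on [0, ∞); use ∫₀^∞ xʲ·e^(−2βx) dx = j!/(2β)^(j+1).
State is unnormalized: ∫|φ|² dx = 0.017000, and ∫φ*·V(x)·φ dx = 0.012192, so ⟨V⟩ = 0.012192 / 0.017000.
⟨V⟩ = 0.71720.

0.717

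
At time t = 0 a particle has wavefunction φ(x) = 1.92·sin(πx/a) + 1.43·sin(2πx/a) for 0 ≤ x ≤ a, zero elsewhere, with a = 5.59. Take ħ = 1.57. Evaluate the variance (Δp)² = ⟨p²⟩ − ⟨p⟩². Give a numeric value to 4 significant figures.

Compute ⟨p⟩ and ⟨p²⟩ separately; (Δp)² = ⟨p²⟩ − ⟨p⟩².
d²/dx² sin(jπx/a) = −(jπ/a)²·sin(jπx/a); on 0 ≤ x ≤ a, ∫sin²(jπx/a) dx = a/2 and ∫sin(jπx/a)·sin(lπx/a) dx = 0 for j ≠ l, so only diagonal terms survive in ∫|φ|² and ∫φ·φ″; ∫φ·φ′ dx = [φ²/2] between the walls = 0.
Normalization: ∫|φ|² dx = 16.019.
⟨p⟩ = 0.0000 and ⟨p²⟩ = 1.6119.
(Δp)² = 1.6119 − (0.0000)² = 1.6119.

1.612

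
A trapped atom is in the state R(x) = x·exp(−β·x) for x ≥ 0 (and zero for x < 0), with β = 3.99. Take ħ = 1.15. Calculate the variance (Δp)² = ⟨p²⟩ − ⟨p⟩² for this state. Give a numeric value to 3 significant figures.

Compute ⟨p⟩ and ⟨p²⟩ separately; (Δp)² = ⟨p²⟩ − ⟨p⟩².
Differentiate x·exp(−β·x) with the product rule; every integrand then reduces to terms xʲ·e^(−2βx) on [0, ∞), with ∫₀^∞ xʲ·e^(−2βx) dx = j!/(2β)^(j+1).
Normalization: ∫|R|² dx = 0.0039357.
⟨p⟩ = 0.0000 and ⟨p²⟩ = 21.054.
(Δp)² = 21.054 − (0.0000)² = 21.054.

21.1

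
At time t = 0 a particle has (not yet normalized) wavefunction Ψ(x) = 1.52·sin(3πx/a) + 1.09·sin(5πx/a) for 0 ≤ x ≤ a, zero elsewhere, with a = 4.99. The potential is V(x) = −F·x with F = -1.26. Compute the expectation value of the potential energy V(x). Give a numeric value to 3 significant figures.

3.14

⟨V⟩ = ∫ V(x)·|Ψ|² dx / ∫|Ψ|² dx.
On 0 ≤ x ≤ a (j ≠ l): ∫sin²(jπx/a) dx = a/2, ∫sin(jπx/a)·sin(lπx/a) dx = 0; diagonal moments ∫x·sin²(jπx/a) dx = a²/4, ∫x²·sin²(jπx/a) dx = a³·(1/6 − 1/(4j²π²)); cross terms ∫x·sin(jπx/a)·sin(lπx/a) dx = 0 for j + l even and −4jla²/(π²(j² − l²)²) for j + l odd, ∫x²·sin(jπx/a)·sin(lπx/a) dx = (−1)^(j+l)·4jla³/(π²(j² − l²)²); higher powers the same way via product-to-sum and parts.
State is unnormalized: ∫|Ψ|² dx = 8.7288, and ∫Ψ*·V(x)·Ψ dx = 27.441, so ⟨V⟩ = 27.441 / 8.7288.
⟨V⟩ = 3.1437.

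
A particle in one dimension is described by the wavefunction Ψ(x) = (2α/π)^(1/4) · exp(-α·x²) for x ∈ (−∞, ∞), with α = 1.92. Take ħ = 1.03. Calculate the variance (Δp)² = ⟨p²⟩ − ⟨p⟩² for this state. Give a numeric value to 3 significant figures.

2.04

Compute ⟨p⟩ and ⟨p²⟩ separately; (Δp)² = ⟨p²⟩ − ⟨p⟩².
Gaussian moments: ∫x^(2j)·e^(−2αx²) dx = (2j−1)!!/(4α)^j · √(π/(2α)), odd powers integrate to 0; here √(π/(2α)) = 0.90450. Derivatives: d/dx e^(−αx²) = −2αx·e^(−αx²), d²/dx² e^(−αx²) = (4α²x² − 2α)·e^(−αx²).
⟨p⟩ = 0.0000 and ⟨p²⟩ = 2.0369.
(Δp)² = 2.0369 − (0.0000)² = 2.0369.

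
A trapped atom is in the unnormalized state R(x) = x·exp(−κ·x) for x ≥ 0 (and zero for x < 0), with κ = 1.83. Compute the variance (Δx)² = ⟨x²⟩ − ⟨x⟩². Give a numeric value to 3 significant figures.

Compute ⟨x⟩ and ⟨x²⟩ separately, then (Δx)² = ⟨x²⟩ − ⟨x⟩².
Every integrand reduces to terms xʲ·e^(−2κx) on [0, ∞); use ∫₀^∞ xʲ·e^(−2κx) dx = j!/(2κ)^(j+1).
Normalization: ∫|R|² dx = 0.040793.
⟨x⟩ = 0.81967 and ⟨x²⟩ = 0.89582.
(Δx)² = 0.89582 − (0.81967)² = 0.22395.

0.224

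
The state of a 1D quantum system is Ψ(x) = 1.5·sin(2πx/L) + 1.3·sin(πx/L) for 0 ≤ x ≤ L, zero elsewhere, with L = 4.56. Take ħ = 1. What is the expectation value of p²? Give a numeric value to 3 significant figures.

1.29

p² Ψ = −ħ² d²Ψ/dx²; ⟨p²⟩ = −ħ² ∫ Ψ*·Ψ'' dx / ∫|Ψ|² dx.
d²/dx² sin(jπx/L) = −(jπ/L)²·sin(jπx/L); on 0 ≤ x ≤ L, ∫sin²(jπx/L) dx = L/2 and ∫sin(jπx/L)·sin(lπx/L) dx = 0 for j ≠ l, so only diagonal terms survive in ∫|Ψ|² and ∫Ψ·Ψ″; ∫Ψ·Ψ′ dx = [Ψ²/2] between the walls = 0.
State is unnormalized: ∫|Ψ|² dx = 8.9832, and ∫Ψ*·(−ħ² Ψ'') dx = 11.569, so ⟨p²⟩ = 11.569 / 8.9832.
⟨p²⟩ = 1.2878.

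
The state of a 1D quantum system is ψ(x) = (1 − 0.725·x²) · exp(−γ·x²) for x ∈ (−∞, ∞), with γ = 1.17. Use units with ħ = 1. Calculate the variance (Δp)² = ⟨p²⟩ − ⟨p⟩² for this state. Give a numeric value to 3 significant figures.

Compute ⟨p⟩ and ⟨p²⟩ separately; (Δp)² = ⟨p²⟩ − ⟨p⟩².
Expand each integrand as polynomial × e^(−2γx²) and use ∫x^(2j)·e^(−2γx²) dx = (2j−1)!!/(4γ)^j · √(π/(2γ)), odd powers → 0; here √(π/(2γ)) = 1.1587. Differentiate with the product rule, d/dx e^(−γx²) = −2γx·e^(−γx²).
Normalization: ∫|ψ|² dx = 0.88311.
⟨p⟩ = 0.0000 and ⟨p²⟩ = 2.2686.
(Δp)² = 2.2686 − (0.0000)² = 2.2686.

2.27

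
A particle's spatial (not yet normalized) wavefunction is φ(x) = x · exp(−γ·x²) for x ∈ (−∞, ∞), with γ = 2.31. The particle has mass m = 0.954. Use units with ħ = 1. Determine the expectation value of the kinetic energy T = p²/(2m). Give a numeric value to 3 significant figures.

3.63

T = −(ħ²/2m) d²/dx², so ⟨T⟩ = −(ħ²/2m) ∫ φ*·φ'' dx / ∫|φ|² dx; with m = 0.954.
Expand each integrand as polynomial × e^(−2γx²) and use ∫x^(2j)·e^(−2γx²) dx = (2j−1)!!/(4γ)^j · √(π/(2γ)), odd powers → 0; here √(π/(2γ)) = 0.82462. Differentiate with the product rule, d/dx e^(−γx²) = −2γx·e^(−γx²).
State is unnormalized: ∫|φ|² dx = 0.089245, and ∫φ*·(−ħ²/2m · φ'') dx = 0.32414, so ⟨T⟩ = 0.32414 / 0.089245.
⟨T⟩ = 3.6321.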